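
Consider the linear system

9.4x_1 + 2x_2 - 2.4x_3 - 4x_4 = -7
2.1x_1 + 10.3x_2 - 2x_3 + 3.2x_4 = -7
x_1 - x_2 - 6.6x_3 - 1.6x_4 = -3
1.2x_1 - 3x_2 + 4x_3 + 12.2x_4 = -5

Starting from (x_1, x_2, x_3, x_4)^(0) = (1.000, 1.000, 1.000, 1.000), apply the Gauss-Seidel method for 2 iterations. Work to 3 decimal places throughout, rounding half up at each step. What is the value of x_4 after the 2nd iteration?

-0.570

Iteration 1:
  x_1 = (-7 - (2)·1.000 - (-2.4)·1.000 - (-4)·1.000) / (9.4) = -0.277
  x_2 = (-7 - (2.1)·-0.277 - (-2)·1.000 - (3.2)·1.000) / (10.3) = -0.740
  x_3 = (-3 - (1)·-0.277 - (-1)·-0.740 - (-1.6)·1.000) / (-6.6) = 0.282
  x_4 = (-5 - (1.2)·-0.277 - (-3)·-0.740 - (4)·0.282) / (12.2) = -0.657
Iteration 2:
  x_1 = (-7 - (2)·-0.740 - (-2.4)·0.282 - (-4)·-0.657) / (9.4) = -0.795
  x_2 = (-7 - (2.1)·-0.795 - (-2)·0.282 - (3.2)·-0.657) / (10.3) = -0.259
  x_3 = (-3 - (1)·-0.795 - (-1)·-0.259 - (-1.6)·-0.657) / (-6.6) = 0.533
  x_4 = (-5 - (1.2)·-0.795 - (-3)·-0.259 - (4)·0.533) / (12.2) = -0.570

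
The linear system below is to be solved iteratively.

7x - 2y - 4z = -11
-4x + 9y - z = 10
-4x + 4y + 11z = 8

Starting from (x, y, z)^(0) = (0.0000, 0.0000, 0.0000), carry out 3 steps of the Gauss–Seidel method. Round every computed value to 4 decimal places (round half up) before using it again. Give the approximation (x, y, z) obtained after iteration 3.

Iteration 1:
  x = (-11 - (-2)·0.0000 - (-4)·0.0000) / (7) = -1.5714
  y = (10 - (-4)·-1.5714 - (-1)·0.0000) / (9) = 0.4127
  z = (8 - (-4)·-1.5714 - (4)·0.4127) / (11) = 0.0058
Iteration 2:
  x = (-11 - (-2)·0.4127 - (-4)·0.0058) / (7) = -1.4502
  y = (10 - (-4)·-1.4502 - (-1)·0.0058) / (9) = 0.4672
  z = (8 - (-4)·-1.4502 - (4)·0.4672) / (11) = 0.0300
Iteration 3:
  x = (-11 - (-2)·0.4672 - (-4)·0.0300) / (7) = -1.4208
  y = (10 - (-4)·-1.4208 - (-1)·0.0300) / (9) = 0.4830
  z = (8 - (-4)·-1.4208 - (4)·0.4830) / (11) = 0.0350

(-1.4208, 0.4830, 0.0350)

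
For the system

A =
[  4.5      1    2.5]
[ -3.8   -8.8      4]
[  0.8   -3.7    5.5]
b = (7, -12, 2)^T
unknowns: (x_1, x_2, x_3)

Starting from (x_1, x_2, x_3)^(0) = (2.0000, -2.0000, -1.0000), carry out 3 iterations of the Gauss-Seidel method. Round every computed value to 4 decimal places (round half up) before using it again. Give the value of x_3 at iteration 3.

0.9371

Iteration 1:
  x_1 = (7 - (1)·-2.0000 - (2.5)·-1.0000) / (4.5) = 2.5556
  x_2 = (-12 - (-3.8)·2.5556 - (4)·-1.0000) / (-8.8) = -0.1945
  x_3 = (2 - (0.8)·2.5556 - (-3.7)·-0.1945) / (5.5) = -0.1389
Iteration 2:
  x_1 = (7 - (1)·-0.1945 - (2.5)·-0.1389) / (4.5) = 1.6759
  x_2 = (-12 - (-3.8)·1.6759 - (4)·-0.1389) / (-8.8) = 0.5768
  x_3 = (2 - (0.8)·1.6759 - (-3.7)·0.5768) / (5.5) = 0.5079
Iteration 3:
  x_1 = (7 - (1)·0.5768 - (2.5)·0.5079) / (4.5) = 1.1452
  x_2 = (-12 - (-3.8)·1.1452 - (4)·0.5079) / (-8.8) = 1.1000
  x_3 = (2 - (0.8)·1.1452 - (-3.7)·1.1000) / (5.5) = 0.9371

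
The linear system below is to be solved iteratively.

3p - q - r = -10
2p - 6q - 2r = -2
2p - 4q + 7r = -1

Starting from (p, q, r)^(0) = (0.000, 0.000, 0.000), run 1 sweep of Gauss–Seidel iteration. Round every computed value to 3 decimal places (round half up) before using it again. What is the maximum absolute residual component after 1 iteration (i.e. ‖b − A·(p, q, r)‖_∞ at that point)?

Iteration 1:
  p = (-10 - (-1)·0.000 - (-1)·0.000) / (3) = -3.333
  q = (-2 - (2)·-3.333 - (-2)·0.000) / (-6) = -0.778
  r = (-1 - (2)·-3.333 - (-4)·-0.778) / (7) = 0.365
Residual b − A·x = (-0.414, 0.728, -0.001); ∞-norm = 0.728

0.728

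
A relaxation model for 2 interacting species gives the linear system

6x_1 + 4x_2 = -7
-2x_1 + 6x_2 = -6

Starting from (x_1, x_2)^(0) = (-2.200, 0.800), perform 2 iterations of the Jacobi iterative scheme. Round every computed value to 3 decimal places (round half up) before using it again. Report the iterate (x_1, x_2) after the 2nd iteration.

(-0.011, -1.567)

Iteration 1:
  x_1 = (-7 - (4)·0.800) / (6) = -1.700
  x_2 = (-6 - (-2)·-2.200) / (6) = -1.733
Iteration 2:
  x_1 = (-7 - (4)·-1.733) / (6) = -0.011
  x_2 = (-6 - (-2)·-1.700) / (6) = -1.567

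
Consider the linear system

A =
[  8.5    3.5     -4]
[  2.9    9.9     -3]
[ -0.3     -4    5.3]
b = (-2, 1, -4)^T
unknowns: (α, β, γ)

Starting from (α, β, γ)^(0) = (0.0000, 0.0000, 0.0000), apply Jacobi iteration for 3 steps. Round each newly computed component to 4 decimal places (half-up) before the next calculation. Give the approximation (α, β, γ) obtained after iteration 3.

Iteration 1:
  α = (-2 - (3.5)·0.0000 - (-4)·0.0000) / (8.5) = -0.2353
  β = (1 - (2.9)·0.0000 - (-3)·0.0000) / (9.9) = 0.1010
  γ = (-4 - (-0.3)·0.0000 - (-4)·0.0000) / (5.3) = -0.7547
Iteration 2:
  α = (-2 - (3.5)·0.1010 - (-4)·-0.7547) / (8.5) = -0.6320
  β = (1 - (2.9)·-0.2353 - (-3)·-0.7547) / (9.9) = -0.0588
  γ = (-4 - (-0.3)·-0.2353 - (-4)·0.1010) / (5.3) = -0.6918
Iteration 3:
  α = (-2 - (3.5)·-0.0588 - (-4)·-0.6918) / (8.5) = -0.5366
  β = (1 - (2.9)·-0.6320 - (-3)·-0.6918) / (9.9) = 0.0765
  γ = (-4 - (-0.3)·-0.6320 - (-4)·-0.0588) / (5.3) = -0.8349

(-0.5366, 0.0765, -0.8349)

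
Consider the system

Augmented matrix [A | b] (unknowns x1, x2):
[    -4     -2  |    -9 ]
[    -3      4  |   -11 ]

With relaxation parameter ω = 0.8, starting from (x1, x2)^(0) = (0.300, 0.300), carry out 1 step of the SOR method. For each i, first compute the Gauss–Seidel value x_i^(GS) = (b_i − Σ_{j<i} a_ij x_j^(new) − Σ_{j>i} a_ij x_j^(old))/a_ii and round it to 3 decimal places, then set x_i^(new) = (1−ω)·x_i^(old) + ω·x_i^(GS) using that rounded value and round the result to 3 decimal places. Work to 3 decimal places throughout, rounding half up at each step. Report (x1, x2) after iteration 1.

Iteration 1:
  x1: GS value = (-9 - (-2)·0.300) / (-4) = 2.100;  x1 ← (1−ω)·0.300 + ω·2.100 = 1.740
  x2: GS value = (-11 - (-3)·1.740) / (4) = -1.445;  x2 ← (1−ω)·0.300 + ω·-1.445 = -1.096

(1.740, -1.096)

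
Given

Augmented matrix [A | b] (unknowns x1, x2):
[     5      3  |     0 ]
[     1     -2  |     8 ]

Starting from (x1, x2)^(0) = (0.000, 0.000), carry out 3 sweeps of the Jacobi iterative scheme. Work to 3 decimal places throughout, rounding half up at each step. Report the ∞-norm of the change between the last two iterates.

1.200

Iteration 1:
  x1 = (0 - (3)·0.000) / (5) = 0.000
  x2 = (8 - (1)·0.000) / (-2) = -4.000
Iteration 2:
  x1 = (0 - (3)·-4.000) / (5) = 2.400
  x2 = (8 - (1)·0.000) / (-2) = -4.000
Iteration 3:
  x1 = (0 - (3)·-4.000) / (5) = 2.400
  x2 = (8 - (1)·2.400) / (-2) = -2.800
Change: (0.000, 1.200) → max |·| = 1.200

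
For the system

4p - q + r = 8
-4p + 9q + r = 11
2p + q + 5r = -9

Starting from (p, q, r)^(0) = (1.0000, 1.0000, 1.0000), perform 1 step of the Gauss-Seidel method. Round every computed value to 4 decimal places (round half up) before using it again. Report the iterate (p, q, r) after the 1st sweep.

(2.0000, 2.0000, -3.0000)

Iteration 1:
  p = (8 - (-1)·1.0000 - (1)·1.0000) / (4) = 2.0000
  q = (11 - (-4)·2.0000 - (1)·1.0000) / (9) = 2.0000
  r = (-9 - (2)·2.0000 - (1)·2.0000) / (5) = -3.0000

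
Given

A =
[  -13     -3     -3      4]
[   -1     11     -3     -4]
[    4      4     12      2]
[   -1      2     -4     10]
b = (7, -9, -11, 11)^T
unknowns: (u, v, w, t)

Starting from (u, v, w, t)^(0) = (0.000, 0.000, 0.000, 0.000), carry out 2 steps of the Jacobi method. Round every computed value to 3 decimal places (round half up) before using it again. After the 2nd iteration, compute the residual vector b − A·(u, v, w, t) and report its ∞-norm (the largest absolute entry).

2.842

Iteration 1:
  u = (7 - (-3)·0.000 - (-3)·0.000 - (4)·0.000) / (-13) = -0.538
  v = (-9 - (-1)·0.000 - (-3)·0.000 - (-4)·0.000) / (11) = -0.818
  w = (-11 - (4)·0.000 - (4)·0.000 - (2)·0.000) / (12) = -0.917
  t = (11 - (-1)·0.000 - (2)·0.000 - (-4)·0.000) / (10) = 1.100
Iteration 2:
  u = (7 - (-3)·-0.818 - (-3)·-0.917 - (4)·1.100) / (-13) = 0.200
  v = (-9 - (-1)·-0.538 - (-3)·-0.917 - (-4)·1.100) / (11) = -0.717
  w = (-11 - (4)·-0.538 - (4)·-0.818 - (2)·1.100) / (12) = -0.648
  t = (11 - (-1)·-0.538 - (2)·-0.818 - (-4)·-0.917) / (10) = 0.843
Residual b − A·x = (2.133, 0.515, -2.842, 1.612); ∞-norm = 2.842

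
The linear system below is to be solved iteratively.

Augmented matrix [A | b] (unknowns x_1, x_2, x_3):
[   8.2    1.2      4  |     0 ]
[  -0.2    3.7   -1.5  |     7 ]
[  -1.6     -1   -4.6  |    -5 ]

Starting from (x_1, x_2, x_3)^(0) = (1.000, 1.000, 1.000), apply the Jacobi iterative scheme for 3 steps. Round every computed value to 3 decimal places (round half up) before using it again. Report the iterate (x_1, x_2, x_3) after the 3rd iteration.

Iteration 1:
  x_1 = (0 - (1.2)·1.000 - (4)·1.000) / (8.2) = -0.634
  x_2 = (7 - (-0.2)·1.000 - (-1.5)·1.000) / (3.7) = 2.351
  x_3 = (-5 - (-1.6)·1.000 - (-1)·1.000) / (-4.6) = 0.522
Iteration 2:
  x_1 = (0 - (1.2)·2.351 - (4)·0.522) / (8.2) = -0.599
  x_2 = (7 - (-0.2)·-0.634 - (-1.5)·0.522) / (3.7) = 2.069
  x_3 = (-5 - (-1.6)·-0.634 - (-1)·2.351) / (-4.6) = 0.796
Iteration 3:
  x_1 = (0 - (1.2)·2.069 - (4)·0.796) / (8.2) = -0.691
  x_2 = (7 - (-0.2)·-0.599 - (-1.5)·0.796) / (3.7) = 2.182
  x_3 = (-5 - (-1.6)·-0.599 - (-1)·2.069) / (-4.6) = 0.846

(-0.691, 2.182, 0.846)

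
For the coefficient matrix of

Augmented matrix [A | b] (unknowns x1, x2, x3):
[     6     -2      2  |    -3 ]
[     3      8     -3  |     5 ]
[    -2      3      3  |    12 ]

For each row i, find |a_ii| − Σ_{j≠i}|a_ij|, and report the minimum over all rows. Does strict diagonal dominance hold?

row 1: |6| − (2+2) = 2
row 2: |8| − (3+3) = 2
row 3: |3| − (2+3) = -2
minimum over rows = -2 → not strictly diagonally dominant

-2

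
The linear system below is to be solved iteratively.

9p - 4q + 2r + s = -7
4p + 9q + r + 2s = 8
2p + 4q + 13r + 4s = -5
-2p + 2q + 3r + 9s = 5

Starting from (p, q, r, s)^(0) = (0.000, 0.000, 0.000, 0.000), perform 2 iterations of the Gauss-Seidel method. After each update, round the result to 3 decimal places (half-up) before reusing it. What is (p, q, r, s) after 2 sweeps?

(-0.121, 0.943, -0.756, 0.571)

Iteration 1:
  p = (-7 - (-4)·0.000 - (2)·0.000 - (1)·0.000) / (9) = -0.778
  q = (8 - (4)·-0.778 - (1)·0.000 - (2)·0.000) / (9) = 1.235
  r = (-5 - (2)·-0.778 - (4)·1.235 - (4)·0.000) / (13) = -0.645
  s = (5 - (-2)·-0.778 - (2)·1.235 - (3)·-0.645) / (9) = 0.323
Iteration 2:
  p = (-7 - (-4)·1.235 - (2)·-0.645 - (1)·0.323) / (9) = -0.121
  q = (8 - (4)·-0.121 - (1)·-0.645 - (2)·0.323) / (9) = 0.943
  r = (-5 - (2)·-0.121 - (4)·0.943 - (4)·0.323) / (13) = -0.756
  s = (5 - (-2)·-0.121 - (2)·0.943 - (3)·-0.756) / (9) = 0.571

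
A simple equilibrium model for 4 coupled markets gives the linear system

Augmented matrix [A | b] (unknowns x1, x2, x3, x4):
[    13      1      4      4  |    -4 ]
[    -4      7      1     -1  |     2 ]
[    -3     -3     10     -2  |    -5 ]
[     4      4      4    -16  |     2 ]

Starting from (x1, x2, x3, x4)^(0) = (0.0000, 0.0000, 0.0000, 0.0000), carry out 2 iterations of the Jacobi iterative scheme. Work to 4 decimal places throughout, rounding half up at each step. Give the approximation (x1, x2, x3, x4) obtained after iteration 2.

Iteration 1:
  x1 = (-4 - (1)·0.0000 - (4)·0.0000 - (4)·0.0000) / (13) = -0.3077
  x2 = (2 - (-4)·0.0000 - (1)·0.0000 - (-1)·0.0000) / (7) = 0.2857
  x3 = (-5 - (-3)·0.0000 - (-3)·0.0000 - (-2)·0.0000) / (10) = -0.5000
  x4 = (2 - (4)·0.0000 - (4)·0.0000 - (4)·0.0000) / (-16) = -0.1250
Iteration 2:
  x1 = (-4 - (1)·0.2857 - (4)·-0.5000 - (4)·-0.1250) / (13) = -0.1374
  x2 = (2 - (-4)·-0.3077 - (1)·-0.5000 - (-1)·-0.1250) / (7) = 0.1635
  x3 = (-5 - (-3)·-0.3077 - (-3)·0.2857 - (-2)·-0.1250) / (10) = -0.5316
  x4 = (2 - (4)·-0.3077 - (4)·0.2857 - (4)·-0.5000) / (-16) = -0.2555

(-0.1374, 0.1635, -0.5316, -0.2555)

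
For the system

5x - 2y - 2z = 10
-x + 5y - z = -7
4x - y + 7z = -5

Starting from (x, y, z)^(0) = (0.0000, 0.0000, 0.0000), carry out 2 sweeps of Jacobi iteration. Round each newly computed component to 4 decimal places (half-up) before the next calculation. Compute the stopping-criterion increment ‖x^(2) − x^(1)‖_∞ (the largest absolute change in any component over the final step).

1.3428

Iteration 1:
  x = (10 - (-2)·0.0000 - (-2)·0.0000) / (5) = 2.0000
  y = (-7 - (-1)·0.0000 - (-1)·0.0000) / (5) = -1.4000
  z = (-5 - (4)·0.0000 - (-1)·0.0000) / (7) = -0.7143
Iteration 2:
  x = (10 - (-2)·-1.4000 - (-2)·-0.7143) / (5) = 1.1543
  y = (-7 - (-1)·2.0000 - (-1)·-0.7143) / (5) = -1.1429
  z = (-5 - (4)·2.0000 - (-1)·-1.4000) / (7) = -2.0571
Change: (-0.8457, 0.2571, -1.3428) → max |·| = 1.3428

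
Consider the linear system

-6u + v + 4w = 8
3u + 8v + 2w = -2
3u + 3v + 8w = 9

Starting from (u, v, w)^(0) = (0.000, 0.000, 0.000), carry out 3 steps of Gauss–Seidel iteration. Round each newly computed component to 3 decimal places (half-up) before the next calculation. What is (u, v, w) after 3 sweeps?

(-0.471, -0.430, 1.463)

Iteration 1:
  u = (8 - (1)·0.000 - (4)·0.000) / (-6) = -1.333
  v = (-2 - (3)·-1.333 - (2)·0.000) / (8) = 0.250
  w = (9 - (3)·-1.333 - (3)·0.250) / (8) = 1.531
Iteration 2:
  u = (8 - (1)·0.250 - (4)·1.531) / (-6) = -0.271
  v = (-2 - (3)·-0.271 - (2)·1.531) / (8) = -0.531
  w = (9 - (3)·-0.271 - (3)·-0.531) / (8) = 1.426
Iteration 3:
  u = (8 - (1)·-0.531 - (4)·1.426) / (-6) = -0.471
  v = (-2 - (3)·-0.471 - (2)·1.426) / (8) = -0.430
  w = (9 - (3)·-0.471 - (3)·-0.430) / (8) = 1.463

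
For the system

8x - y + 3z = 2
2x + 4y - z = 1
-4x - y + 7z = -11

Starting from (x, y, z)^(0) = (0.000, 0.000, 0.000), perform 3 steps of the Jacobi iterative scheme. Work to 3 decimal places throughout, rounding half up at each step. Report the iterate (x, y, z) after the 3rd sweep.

Iteration 1:
  x = (2 - (-1)·0.000 - (3)·0.000) / (8) = 0.250
  y = (1 - (2)·0.000 - (-1)·0.000) / (4) = 0.250
  z = (-11 - (-4)·0.000 - (-1)·0.000) / (7) = -1.571
Iteration 2:
  x = (2 - (-1)·0.250 - (3)·-1.571) / (8) = 0.870
  y = (1 - (2)·0.250 - (-1)·-1.571) / (4) = -0.268
  z = (-11 - (-4)·0.250 - (-1)·0.250) / (7) = -1.393
Iteration 3:
  x = (2 - (-1)·-0.268 - (3)·-1.393) / (8) = 0.739
  y = (1 - (2)·0.870 - (-1)·-1.393) / (4) = -0.533
  z = (-11 - (-4)·0.870 - (-1)·-0.268) / (7) = -1.113

(0.739, -0.533, -1.113)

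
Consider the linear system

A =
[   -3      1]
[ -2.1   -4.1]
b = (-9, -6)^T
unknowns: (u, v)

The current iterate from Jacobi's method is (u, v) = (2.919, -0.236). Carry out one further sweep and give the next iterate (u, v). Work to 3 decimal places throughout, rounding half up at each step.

One sweep:
  u = (-9 - (1)·-0.236) / (-3) = 2.921
  v = (-6 - (-2.1)·2.919) / (-4.1) = -0.032

(2.921, -0.032)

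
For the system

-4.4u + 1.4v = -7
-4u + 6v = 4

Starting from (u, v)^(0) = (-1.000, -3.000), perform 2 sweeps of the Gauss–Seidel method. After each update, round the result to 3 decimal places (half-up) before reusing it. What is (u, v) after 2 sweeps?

Iteration 1:
  u = (-7 - (1.4)·-3.000) / (-4.4) = 0.636
  v = (4 - (-4)·0.636) / (6) = 1.091
Iteration 2:
  u = (-7 - (1.4)·1.091) / (-4.4) = 1.938
  v = (4 - (-4)·1.938) / (6) = 1.959

(1.938, 1.959)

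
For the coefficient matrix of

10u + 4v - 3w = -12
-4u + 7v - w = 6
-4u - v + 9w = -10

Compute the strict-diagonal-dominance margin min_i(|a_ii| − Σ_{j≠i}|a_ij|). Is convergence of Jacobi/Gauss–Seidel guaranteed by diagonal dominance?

2

row 1: |10| − (4+3) = 3
row 2: |7| − (4+1) = 2
row 3: |9| − (4+1) = 4
minimum over rows = 2 → strictly diagonally dominant (convergence guaranteed)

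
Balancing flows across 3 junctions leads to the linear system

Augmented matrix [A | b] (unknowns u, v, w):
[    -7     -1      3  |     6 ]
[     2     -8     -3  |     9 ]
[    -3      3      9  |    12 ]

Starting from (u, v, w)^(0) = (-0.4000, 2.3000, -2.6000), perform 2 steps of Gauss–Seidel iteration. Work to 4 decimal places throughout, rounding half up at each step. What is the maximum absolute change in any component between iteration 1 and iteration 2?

Iteration 1:
  u = (6 - (-1)·2.3000 - (3)·-2.6000) / (-7) = -2.3000
  v = (9 - (2)·-2.3000 - (-3)·-2.6000) / (-8) = -0.7250
  w = (12 - (-3)·-2.3000 - (3)·-0.7250) / (9) = 0.8083
Iteration 2:
  u = (6 - (-1)·-0.7250 - (3)·0.8083) / (-7) = -0.4072
  v = (9 - (2)·-0.4072 - (-3)·0.8083) / (-8) = -1.5299
  w = (12 - (-3)·-0.4072 - (3)·-1.5299) / (9) = 1.7076
Change: (1.8928, -0.8049, 0.8993) → max |·| = 1.8928

1.8928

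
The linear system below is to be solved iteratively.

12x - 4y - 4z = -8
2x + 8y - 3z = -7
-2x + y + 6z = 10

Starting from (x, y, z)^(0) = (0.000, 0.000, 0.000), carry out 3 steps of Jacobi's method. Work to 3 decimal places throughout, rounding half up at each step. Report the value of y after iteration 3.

Iteration 1:
  x = (-8 - (-4)·0.000 - (-4)·0.000) / (12) = -0.667
  y = (-7 - (2)·0.000 - (-3)·0.000) / (8) = -0.875
  z = (10 - (-2)·0.000 - (1)·0.000) / (6) = 1.667
Iteration 2:
  x = (-8 - (-4)·-0.875 - (-4)·1.667) / (12) = -0.403
  y = (-7 - (2)·-0.667 - (-3)·1.667) / (8) = -0.083
  z = (10 - (-2)·-0.667 - (1)·-0.875) / (6) = 1.590
Iteration 3:
  x = (-8 - (-4)·-0.083 - (-4)·1.590) / (12) = -0.164
  y = (-7 - (2)·-0.403 - (-3)·1.590) / (8) = -0.178
  z = (10 - (-2)·-0.403 - (1)·-0.083) / (6) = 1.546

-0.178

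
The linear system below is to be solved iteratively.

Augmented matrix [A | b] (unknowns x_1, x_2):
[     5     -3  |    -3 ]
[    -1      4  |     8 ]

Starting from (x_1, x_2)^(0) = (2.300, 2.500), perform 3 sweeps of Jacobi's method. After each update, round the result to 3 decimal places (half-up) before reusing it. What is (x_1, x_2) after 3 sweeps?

(0.735, 2.236)

Iteration 1:
  x_1 = (-3 - (-3)·2.500) / (5) = 0.900
  x_2 = (8 - (-1)·2.300) / (4) = 2.575
Iteration 2:
  x_1 = (-3 - (-3)·2.575) / (5) = 0.945
  x_2 = (8 - (-1)·0.900) / (4) = 2.225
Iteration 3:
  x_1 = (-3 - (-3)·2.225) / (5) = 0.735
  x_2 = (8 - (-1)·0.945) / (4) = 2.236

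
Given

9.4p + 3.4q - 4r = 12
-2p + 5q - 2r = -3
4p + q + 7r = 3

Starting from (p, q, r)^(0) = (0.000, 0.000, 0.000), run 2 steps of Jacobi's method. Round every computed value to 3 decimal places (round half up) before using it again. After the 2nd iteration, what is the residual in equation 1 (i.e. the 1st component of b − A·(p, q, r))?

-4.893

Iteration 1:
  p = (12 - (3.4)·0.000 - (-4)·0.000) / (9.4) = 1.277
  q = (-3 - (-2)·0.000 - (-2)·0.000) / (5) = -0.600
  r = (3 - (4)·0.000 - (1)·0.000) / (7) = 0.429
Iteration 2:
  p = (12 - (3.4)·-0.600 - (-4)·0.429) / (9.4) = 1.676
  q = (-3 - (-2)·1.277 - (-2)·0.429) / (5) = 0.082
  r = (3 - (4)·1.277 - (1)·-0.600) / (7) = -0.215
Residual b − A·x = (-4.893, -0.488, -2.281)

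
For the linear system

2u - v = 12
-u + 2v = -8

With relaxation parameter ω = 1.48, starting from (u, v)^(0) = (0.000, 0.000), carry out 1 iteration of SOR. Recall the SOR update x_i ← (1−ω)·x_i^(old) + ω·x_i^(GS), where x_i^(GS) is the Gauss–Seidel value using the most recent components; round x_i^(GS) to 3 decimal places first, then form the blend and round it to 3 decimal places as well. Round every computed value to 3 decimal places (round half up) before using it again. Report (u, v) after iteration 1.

(8.880, 0.651)

Iteration 1:
  u: GS value = (12 - (-1)·0.000) / (2) = 6.000;  u ← (1−ω)·0.000 + ω·6.000 = 8.880
  v: GS value = (-8 - (-1)·8.880) / (2) = 0.440;  v ← (1−ω)·0.000 + ω·0.440 = 0.651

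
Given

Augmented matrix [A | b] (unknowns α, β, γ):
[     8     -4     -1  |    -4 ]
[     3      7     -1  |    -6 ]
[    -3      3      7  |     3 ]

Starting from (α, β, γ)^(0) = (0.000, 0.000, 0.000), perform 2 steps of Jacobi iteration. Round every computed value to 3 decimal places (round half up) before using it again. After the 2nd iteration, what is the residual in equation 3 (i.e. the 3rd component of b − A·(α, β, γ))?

-1.953

Iteration 1:
  α = (-4 - (-4)·0.000 - (-1)·0.000) / (8) = -0.500
  β = (-6 - (3)·0.000 - (-1)·0.000) / (7) = -0.857
  γ = (3 - (-3)·0.000 - (3)·0.000) / (7) = 0.429
Iteration 2:
  α = (-4 - (-4)·-0.857 - (-1)·0.429) / (8) = -0.875
  β = (-6 - (3)·-0.500 - (-1)·0.429) / (7) = -0.582
  γ = (3 - (-3)·-0.500 - (3)·-0.857) / (7) = 0.582
Residual b − A·x = (1.254, 1.281, -1.953)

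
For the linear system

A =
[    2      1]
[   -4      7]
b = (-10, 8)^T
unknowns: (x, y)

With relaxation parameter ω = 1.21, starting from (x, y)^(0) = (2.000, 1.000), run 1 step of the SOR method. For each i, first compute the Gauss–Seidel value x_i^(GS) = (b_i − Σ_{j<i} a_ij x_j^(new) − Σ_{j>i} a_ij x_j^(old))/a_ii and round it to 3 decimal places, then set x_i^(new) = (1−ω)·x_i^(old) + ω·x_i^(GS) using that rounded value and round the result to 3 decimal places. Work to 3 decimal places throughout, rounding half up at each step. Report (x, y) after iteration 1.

(-7.075, -3.719)

Iteration 1:
  x: GS value = (-10 - (1)·1.000) / (2) = -5.500;  x ← (1−ω)·2.000 + ω·-5.500 = -7.075
  y: GS value = (8 - (-4)·-7.075) / (7) = -2.900;  y ← (1−ω)·1.000 + ω·-2.900 = -3.719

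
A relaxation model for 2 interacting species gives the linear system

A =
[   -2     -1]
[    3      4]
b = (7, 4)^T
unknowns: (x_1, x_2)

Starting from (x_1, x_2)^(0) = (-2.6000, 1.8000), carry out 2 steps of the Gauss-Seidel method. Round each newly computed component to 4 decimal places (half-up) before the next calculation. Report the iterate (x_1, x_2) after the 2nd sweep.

(-5.6500, 5.2375)

Iteration 1:
  x_1 = (7 - (-1)·1.8000) / (-2) = -4.4000
  x_2 = (4 - (3)·-4.4000) / (4) = 4.3000
Iteration 2:
  x_1 = (7 - (-1)·4.3000) / (-2) = -5.6500
  x_2 = (4 - (3)·-5.6500) / (4) = 5.2375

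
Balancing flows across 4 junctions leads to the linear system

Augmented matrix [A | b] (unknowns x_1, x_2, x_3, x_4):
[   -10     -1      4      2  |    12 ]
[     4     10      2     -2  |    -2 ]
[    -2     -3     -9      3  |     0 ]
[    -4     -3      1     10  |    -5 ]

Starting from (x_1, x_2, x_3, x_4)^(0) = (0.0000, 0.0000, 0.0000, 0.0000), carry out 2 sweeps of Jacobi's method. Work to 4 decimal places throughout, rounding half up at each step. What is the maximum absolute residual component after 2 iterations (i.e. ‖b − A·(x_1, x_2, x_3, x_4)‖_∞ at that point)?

2.6003

Iteration 1:
  x_1 = (12 - (-1)·0.0000 - (4)·0.0000 - (2)·0.0000) / (-10) = -1.2000
  x_2 = (-2 - (4)·0.0000 - (2)·0.0000 - (-2)·0.0000) / (10) = -0.2000
  x_3 = (0 - (-2)·0.0000 - (-3)·0.0000 - (3)·0.0000) / (-9) = 0.0000
  x_4 = (-5 - (-4)·0.0000 - (-3)·0.0000 - (1)·0.0000) / (10) = -0.5000
Iteration 2:
  x_1 = (12 - (-1)·-0.2000 - (4)·0.0000 - (2)·-0.5000) / (-10) = -1.2800
  x_2 = (-2 - (4)·-1.2000 - (2)·0.0000 - (-2)·-0.5000) / (10) = 0.1800
  x_3 = (0 - (-2)·-1.2000 - (-3)·-0.2000 - (3)·-0.5000) / (-9) = 0.1667
  x_4 = (-5 - (-4)·-1.2000 - (-3)·-0.2000 - (1)·0.0000) / (10) = -1.0400
Residual b − A·x = (0.7932, -1.0934, 2.6003, 0.6533); ∞-norm = 2.6003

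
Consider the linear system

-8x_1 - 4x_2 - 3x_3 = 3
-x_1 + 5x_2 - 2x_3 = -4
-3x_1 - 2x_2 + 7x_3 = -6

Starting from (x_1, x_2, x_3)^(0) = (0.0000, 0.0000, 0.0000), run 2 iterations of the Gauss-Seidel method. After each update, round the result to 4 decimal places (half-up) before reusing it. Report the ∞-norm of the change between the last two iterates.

0.9130

Iteration 1:
  x_1 = (3 - (-4)·0.0000 - (-3)·0.0000) / (-8) = -0.3750
  x_2 = (-4 - (-1)·-0.3750 - (-2)·0.0000) / (5) = -0.8750
  x_3 = (-6 - (-3)·-0.3750 - (-2)·-0.8750) / (7) = -1.2679
Iteration 2:
  x_1 = (3 - (-4)·-0.8750 - (-3)·-1.2679) / (-8) = 0.5380
  x_2 = (-4 - (-1)·0.5380 - (-2)·-1.2679) / (5) = -1.1996
  x_3 = (-6 - (-3)·0.5380 - (-2)·-1.1996) / (7) = -0.9693
Change: (0.9130, -0.3246, 0.2986) → max |·| = 0.9130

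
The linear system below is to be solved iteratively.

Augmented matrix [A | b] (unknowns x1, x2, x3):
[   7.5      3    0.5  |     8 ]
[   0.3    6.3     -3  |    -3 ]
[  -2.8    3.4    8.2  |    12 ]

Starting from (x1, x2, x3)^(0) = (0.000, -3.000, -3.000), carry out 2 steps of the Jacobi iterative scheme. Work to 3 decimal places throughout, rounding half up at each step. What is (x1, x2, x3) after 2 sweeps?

Iteration 1:
  x1 = (8 - (3)·-3.000 - (0.5)·-3.000) / (7.5) = 2.467
  x2 = (-3 - (0.3)·0.000 - (-3)·-3.000) / (6.3) = -1.905
  x3 = (12 - (-2.8)·0.000 - (3.4)·-3.000) / (8.2) = 2.707
Iteration 2:
  x1 = (8 - (3)·-1.905 - (0.5)·2.707) / (7.5) = 1.648
  x2 = (-3 - (0.3)·2.467 - (-3)·2.707) / (6.3) = 0.695
  x3 = (12 - (-2.8)·2.467 - (3.4)·-1.905) / (8.2) = 3.096

(1.648, 0.695, 3.096)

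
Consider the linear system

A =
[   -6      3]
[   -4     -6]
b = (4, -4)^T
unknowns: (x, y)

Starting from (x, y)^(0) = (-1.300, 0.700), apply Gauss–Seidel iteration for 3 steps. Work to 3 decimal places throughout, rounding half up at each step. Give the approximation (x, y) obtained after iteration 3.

Iteration 1:
  x = (4 - (3)·0.700) / (-6) = -0.317
  y = (-4 - (-4)·-0.317) / (-6) = 0.878
Iteration 2:
  x = (4 - (3)·0.878) / (-6) = -0.228
  y = (-4 - (-4)·-0.228) / (-6) = 0.819
Iteration 3:
  x = (4 - (3)·0.819) / (-6) = -0.257
  y = (-4 - (-4)·-0.257) / (-6) = 0.838

(-0.257, 0.838)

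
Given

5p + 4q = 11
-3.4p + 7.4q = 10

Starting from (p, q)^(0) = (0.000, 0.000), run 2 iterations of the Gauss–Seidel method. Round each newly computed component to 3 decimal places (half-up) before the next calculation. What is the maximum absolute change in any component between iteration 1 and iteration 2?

1.890

Iteration 1:
  p = (11 - (4)·0.000) / (5) = 2.200
  q = (10 - (-3.4)·2.200) / (7.4) = 2.362
Iteration 2:
  p = (11 - (4)·2.362) / (5) = 0.310
  q = (10 - (-3.4)·0.310) / (7.4) = 1.494
Change: (-1.890, -0.868) → max |·| = 1.890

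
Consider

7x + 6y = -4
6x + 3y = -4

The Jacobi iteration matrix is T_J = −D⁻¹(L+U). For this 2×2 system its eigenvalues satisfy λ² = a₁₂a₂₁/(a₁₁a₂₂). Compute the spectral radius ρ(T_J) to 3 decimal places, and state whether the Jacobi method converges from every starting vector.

1.309

a₁₂a₂₁/(a₁₁a₂₂) = (6)·(6) / ((7)·(3)) = 1.714286
ρ = √|1.714286| = √1.714286 = 1.309
ρ > 1, so Jacobi diverges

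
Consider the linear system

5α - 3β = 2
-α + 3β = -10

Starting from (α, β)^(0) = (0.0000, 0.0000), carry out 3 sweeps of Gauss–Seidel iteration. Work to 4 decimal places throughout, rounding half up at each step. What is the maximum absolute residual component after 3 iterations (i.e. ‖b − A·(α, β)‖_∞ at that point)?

0.3840

Iteration 1:
  α = (2 - (-3)·0.0000) / (5) = 0.4000
  β = (-10 - (-1)·0.4000) / (3) = -3.2000
Iteration 2:
  α = (2 - (-3)·-3.2000) / (5) = -1.5200
  β = (-10 - (-1)·-1.5200) / (3) = -3.8400
Iteration 3:
  α = (2 - (-3)·-3.8400) / (5) = -1.9040
  β = (-10 - (-1)·-1.9040) / (3) = -3.9680
Residual b − A·x = (-0.3840, 0.0000); ∞-norm = 0.3840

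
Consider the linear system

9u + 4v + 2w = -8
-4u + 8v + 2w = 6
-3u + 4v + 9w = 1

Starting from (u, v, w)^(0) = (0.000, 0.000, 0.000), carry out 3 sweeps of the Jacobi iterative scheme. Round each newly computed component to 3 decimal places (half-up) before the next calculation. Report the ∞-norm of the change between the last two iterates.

Iteration 1:
  u = (-8 - (4)·0.000 - (2)·0.000) / (9) = -0.889
  v = (6 - (-4)·0.000 - (2)·0.000) / (8) = 0.750
  w = (1 - (-3)·0.000 - (4)·0.000) / (9) = 0.111
Iteration 2:
  u = (-8 - (4)·0.750 - (2)·0.111) / (9) = -1.247
  v = (6 - (-4)·-0.889 - (2)·0.111) / (8) = 0.278
  w = (1 - (-3)·-0.889 - (4)·0.750) / (9) = -0.519
Iteration 3:
  u = (-8 - (4)·0.278 - (2)·-0.519) / (9) = -0.897
  v = (6 - (-4)·-1.247 - (2)·-0.519) / (8) = 0.256
  w = (1 - (-3)·-1.247 - (4)·0.278) / (9) = -0.428
Change: (0.350, -0.022, 0.091) → max |·| = 0.350

0.350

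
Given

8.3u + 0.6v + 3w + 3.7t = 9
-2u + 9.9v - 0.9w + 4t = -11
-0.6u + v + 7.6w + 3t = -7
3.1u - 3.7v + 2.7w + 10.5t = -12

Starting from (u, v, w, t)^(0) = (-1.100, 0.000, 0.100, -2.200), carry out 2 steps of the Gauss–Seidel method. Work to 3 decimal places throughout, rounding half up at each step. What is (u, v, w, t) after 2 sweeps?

Iteration 1:
  u = (9 - (0.6)·0.000 - (3)·0.100 - (3.7)·-2.200) / (8.3) = 2.029
  v = (-11 - (-2)·2.029 - (-0.9)·0.100 - (4)·-2.200) / (9.9) = 0.197
  w = (-7 - (-0.6)·2.029 - (1)·0.197 - (3)·-2.200) / (7.6) = 0.082
  t = (-12 - (3.1)·2.029 - (-3.7)·0.197 - (2.7)·0.082) / (10.5) = -1.694
Iteration 2:
  u = (9 - (0.6)·0.197 - (3)·0.082 - (3.7)·-1.694) / (8.3) = 1.796
  v = (-11 - (-2)·1.796 - (-0.9)·0.082 - (4)·-1.694) / (9.9) = -0.056
  w = (-7 - (-0.6)·1.796 - (1)·-0.056 - (3)·-1.694) / (7.6) = -0.103
  t = (-12 - (3.1)·1.796 - (-3.7)·-0.056 - (2.7)·-0.103) / (10.5) = -1.666

(1.796, -0.056, -0.103, -1.666)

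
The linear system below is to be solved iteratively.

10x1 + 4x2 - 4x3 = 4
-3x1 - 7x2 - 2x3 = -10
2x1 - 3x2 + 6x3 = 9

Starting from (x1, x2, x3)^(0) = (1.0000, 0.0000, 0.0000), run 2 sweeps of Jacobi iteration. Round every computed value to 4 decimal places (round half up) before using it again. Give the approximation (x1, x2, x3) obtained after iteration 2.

Iteration 1:
  x1 = (4 - (4)·0.0000 - (-4)·0.0000) / (10) = 0.4000
  x2 = (-10 - (-3)·1.0000 - (-2)·0.0000) / (-7) = 1.0000
  x3 = (9 - (2)·1.0000 - (-3)·0.0000) / (6) = 1.1667
Iteration 2:
  x1 = (4 - (4)·1.0000 - (-4)·1.1667) / (10) = 0.4667
  x2 = (-10 - (-3)·0.4000 - (-2)·1.1667) / (-7) = 0.9238
  x3 = (9 - (2)·0.4000 - (-3)·1.0000) / (6) = 1.8667

(0.4667, 0.9238, 1.8667)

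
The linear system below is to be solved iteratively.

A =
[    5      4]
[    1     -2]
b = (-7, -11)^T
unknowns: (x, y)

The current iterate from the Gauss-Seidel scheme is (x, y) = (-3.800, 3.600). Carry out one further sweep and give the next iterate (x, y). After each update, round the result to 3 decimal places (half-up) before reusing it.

(-4.280, 3.360)

One sweep:
  x = (-7 - (4)·3.600) / (5) = -4.280
  y = (-11 - (1)·-4.280) / (-2) = 3.360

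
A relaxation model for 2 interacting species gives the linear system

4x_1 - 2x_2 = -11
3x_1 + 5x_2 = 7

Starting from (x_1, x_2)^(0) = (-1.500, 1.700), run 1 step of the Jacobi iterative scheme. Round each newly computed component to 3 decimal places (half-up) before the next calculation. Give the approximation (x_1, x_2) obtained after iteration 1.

Iteration 1:
  x_1 = (-11 - (-2)·1.700) / (4) = -1.900
  x_2 = (7 - (3)·-1.500) / (5) = 2.300

(-1.900, 2.300)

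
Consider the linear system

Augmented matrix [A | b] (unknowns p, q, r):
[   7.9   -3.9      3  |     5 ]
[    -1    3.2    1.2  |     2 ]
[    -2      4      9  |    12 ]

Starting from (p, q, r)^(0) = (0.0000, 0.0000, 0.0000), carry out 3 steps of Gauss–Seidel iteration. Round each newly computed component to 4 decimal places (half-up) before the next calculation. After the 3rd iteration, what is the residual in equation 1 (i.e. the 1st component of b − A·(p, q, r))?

-0.6285

Iteration 1:
  p = (5 - (-3.9)·0.0000 - (3)·0.0000) / (7.9) = 0.6329
  q = (2 - (-1)·0.6329 - (1.2)·0.0000) / (3.2) = 0.8228
  r = (12 - (-2)·0.6329 - (4)·0.8228) / (9) = 1.1083
Iteration 2:
  p = (5 - (-3.9)·0.8228 - (3)·1.1083) / (7.9) = 0.6182
  q = (2 - (-1)·0.6182 - (1.2)·1.1083) / (3.2) = 0.4026
  r = (12 - (-2)·0.6182 - (4)·0.4026) / (9) = 1.2918
Iteration 3:
  p = (5 - (-3.9)·0.4026 - (3)·1.2918) / (7.9) = 0.3411
  q = (2 - (-1)·0.3411 - (1.2)·1.2918) / (3.2) = 0.2472
  r = (12 - (-2)·0.3411 - (4)·0.2472) / (9) = 1.2993
Residual b − A·x = (-0.6285, -0.0091, -0.0003)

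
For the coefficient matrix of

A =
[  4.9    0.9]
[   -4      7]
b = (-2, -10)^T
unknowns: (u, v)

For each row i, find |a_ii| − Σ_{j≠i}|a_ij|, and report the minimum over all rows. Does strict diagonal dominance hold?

row 1: |4.9| − (0.9) = 4
row 2: |7| − (4) = 3
minimum over rows = 3 → strictly diagonally dominant (convergence guaranteed)

3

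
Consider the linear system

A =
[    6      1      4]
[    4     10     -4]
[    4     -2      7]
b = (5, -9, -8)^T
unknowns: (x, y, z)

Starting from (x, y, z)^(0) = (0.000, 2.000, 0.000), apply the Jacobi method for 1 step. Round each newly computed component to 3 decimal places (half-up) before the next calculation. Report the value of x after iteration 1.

0.500

Iteration 1:
  x = (5 - (1)·2.000 - (4)·0.000) / (6) = 0.500
  y = (-9 - (4)·0.000 - (-4)·0.000) / (10) = -0.900
  z = (-8 - (4)·0.000 - (-2)·2.000) / (7) = -0.571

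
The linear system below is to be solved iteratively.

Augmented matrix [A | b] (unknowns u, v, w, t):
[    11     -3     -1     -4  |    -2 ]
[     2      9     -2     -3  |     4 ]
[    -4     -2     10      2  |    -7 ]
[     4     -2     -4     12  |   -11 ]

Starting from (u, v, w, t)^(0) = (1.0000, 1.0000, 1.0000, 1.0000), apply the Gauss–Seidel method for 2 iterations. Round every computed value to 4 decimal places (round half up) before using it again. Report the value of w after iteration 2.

-0.6249

Iteration 1:
  u = (-2 - (-3)·1.0000 - (-1)·1.0000 - (-4)·1.0000) / (11) = 0.5455
  v = (4 - (2)·0.5455 - (-2)·1.0000 - (-3)·1.0000) / (9) = 0.8788
  w = (-7 - (-4)·0.5455 - (-2)·0.8788 - (2)·1.0000) / (10) = -0.5060
  t = (-11 - (4)·0.5455 - (-2)·0.8788 - (-4)·-0.5060) / (12) = -1.1207
Iteration 2:
  u = (-2 - (-3)·0.8788 - (-1)·-0.5060 - (-4)·-1.1207) / (11) = -0.3957
  v = (4 - (2)·-0.3957 - (-2)·-0.5060 - (-3)·-1.1207) / (9) = 0.0464
  w = (-7 - (-4)·-0.3957 - (-2)·0.0464 - (2)·-1.1207) / (10) = -0.6249
  t = (-11 - (4)·-0.3957 - (-2)·0.0464 - (-4)·-0.6249) / (12) = -0.9853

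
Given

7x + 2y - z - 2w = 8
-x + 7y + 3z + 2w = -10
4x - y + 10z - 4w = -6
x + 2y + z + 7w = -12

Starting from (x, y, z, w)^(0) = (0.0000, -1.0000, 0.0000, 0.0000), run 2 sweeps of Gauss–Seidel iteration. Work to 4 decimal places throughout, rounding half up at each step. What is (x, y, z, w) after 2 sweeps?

(0.9125, -0.3483, -1.5533, -1.5232)

Iteration 1:
  x = (8 - (2)·-1.0000 - (-1)·0.0000 - (-2)·0.0000) / (7) = 1.4286
  y = (-10 - (-1)·1.4286 - (3)·0.0000 - (2)·0.0000) / (7) = -1.2245
  z = (-6 - (4)·1.4286 - (-1)·-1.2245 - (-4)·0.0000) / (10) = -1.2939
  w = (-12 - (1)·1.4286 - (2)·-1.2245 - (1)·-1.2939) / (7) = -1.3837
Iteration 2:
  x = (8 - (2)·-1.2245 - (-1)·-1.2939 - (-2)·-1.3837) / (7) = 0.9125
  y = (-10 - (-1)·0.9125 - (3)·-1.2939 - (2)·-1.3837) / (7) = -0.3483
  z = (-6 - (4)·0.9125 - (-1)·-0.3483 - (-4)·-1.3837) / (10) = -1.5533
  w = (-12 - (1)·0.9125 - (2)·-0.3483 - (1)·-1.5533) / (7) = -1.5232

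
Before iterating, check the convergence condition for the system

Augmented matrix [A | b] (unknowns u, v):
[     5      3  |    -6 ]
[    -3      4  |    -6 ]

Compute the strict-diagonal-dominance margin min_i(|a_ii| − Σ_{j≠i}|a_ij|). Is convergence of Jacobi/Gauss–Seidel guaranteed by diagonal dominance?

row 1: |5| − (3) = 2
row 2: |4| − (3) = 1
minimum over rows = 1 → strictly diagonally dominant (convergence guaranteed)

1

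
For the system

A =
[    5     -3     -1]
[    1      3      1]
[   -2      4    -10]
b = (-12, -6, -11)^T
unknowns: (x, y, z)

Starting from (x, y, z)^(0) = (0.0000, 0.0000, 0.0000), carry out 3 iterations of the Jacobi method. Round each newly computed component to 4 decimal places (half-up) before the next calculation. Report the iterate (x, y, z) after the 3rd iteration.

Iteration 1:
  x = (-12 - (-3)·0.0000 - (-1)·0.0000) / (5) = -2.4000
  y = (-6 - (1)·0.0000 - (1)·0.0000) / (3) = -2.0000
  z = (-11 - (-2)·0.0000 - (4)·0.0000) / (-10) = 1.1000
Iteration 2:
  x = (-12 - (-3)·-2.0000 - (-1)·1.1000) / (5) = -3.3800
  y = (-6 - (1)·-2.4000 - (1)·1.1000) / (3) = -1.5667
  z = (-11 - (-2)·-2.4000 - (4)·-2.0000) / (-10) = 0.7800
Iteration 3:
  x = (-12 - (-3)·-1.5667 - (-1)·0.7800) / (5) = -3.1840
  y = (-6 - (1)·-3.3800 - (1)·0.7800) / (3) = -1.1333
  z = (-11 - (-2)·-3.3800 - (4)·-1.5667) / (-10) = 1.1493

(-3.1840, -1.1333, 1.1493)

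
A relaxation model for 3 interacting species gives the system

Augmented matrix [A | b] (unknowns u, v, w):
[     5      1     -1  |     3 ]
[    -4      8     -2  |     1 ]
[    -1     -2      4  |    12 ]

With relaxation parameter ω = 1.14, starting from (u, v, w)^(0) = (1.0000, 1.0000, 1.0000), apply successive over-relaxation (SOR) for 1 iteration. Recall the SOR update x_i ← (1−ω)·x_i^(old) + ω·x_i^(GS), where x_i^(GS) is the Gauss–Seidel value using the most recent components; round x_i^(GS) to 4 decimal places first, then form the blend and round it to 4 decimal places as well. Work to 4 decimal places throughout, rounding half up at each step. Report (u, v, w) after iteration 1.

Iteration 1:
  u: GS value = (3 - (1)·1.0000 - (-1)·1.0000) / (5) = 0.6000;  u ← (1−ω)·1.0000 + ω·0.6000 = 0.5440
  v: GS value = (1 - (-4)·0.5440 - (-2)·1.0000) / (8) = 0.6470;  v ← (1−ω)·1.0000 + ω·0.6470 = 0.5976
  w: GS value = (12 - (-1)·0.5440 - (-2)·0.5976) / (4) = 3.4348;  w ← (1−ω)·1.0000 + ω·3.4348 = 3.7757

(0.5440, 0.5976, 3.7757)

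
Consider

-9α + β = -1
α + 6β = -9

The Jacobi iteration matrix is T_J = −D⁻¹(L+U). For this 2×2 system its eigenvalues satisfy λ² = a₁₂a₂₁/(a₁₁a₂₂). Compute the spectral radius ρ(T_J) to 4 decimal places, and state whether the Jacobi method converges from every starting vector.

a₁₂a₂₁/(a₁₁a₂₂) = (1)·(1) / ((-9)·(6)) = -0.018519
ρ = √|-0.018519| = √0.018519 = 0.1361
ρ < 1, so Jacobi converges

0.1361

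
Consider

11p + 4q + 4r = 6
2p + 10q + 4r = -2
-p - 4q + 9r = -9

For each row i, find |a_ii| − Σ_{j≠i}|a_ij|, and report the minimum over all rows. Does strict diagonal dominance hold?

3

row 1: |11| − (4+4) = 3
row 2: |10| − (2+4) = 4
row 3: |9| − (1+4) = 4
minimum over rows = 3 → strictly diagonally dominant (convergence guaranteed)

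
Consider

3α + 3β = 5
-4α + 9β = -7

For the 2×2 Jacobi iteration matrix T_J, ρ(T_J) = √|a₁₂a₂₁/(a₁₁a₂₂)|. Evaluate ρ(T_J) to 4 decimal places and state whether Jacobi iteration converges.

0.6667

a₁₂a₂₁/(a₁₁a₂₂) = (3)·(-4) / ((3)·(9)) = -0.444444
ρ = √|-0.444444| = √0.444444 = 0.6667
ρ < 1, so Jacobi converges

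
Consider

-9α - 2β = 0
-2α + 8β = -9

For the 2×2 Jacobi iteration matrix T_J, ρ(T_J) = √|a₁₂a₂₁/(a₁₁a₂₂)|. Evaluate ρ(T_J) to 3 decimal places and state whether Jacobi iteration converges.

0.236

a₁₂a₂₁/(a₁₁a₂₂) = (-2)·(-2) / ((-9)·(8)) = -0.055556
ρ = √|-0.055556| = √0.055556 = 0.236
ρ < 1, so Jacobi converges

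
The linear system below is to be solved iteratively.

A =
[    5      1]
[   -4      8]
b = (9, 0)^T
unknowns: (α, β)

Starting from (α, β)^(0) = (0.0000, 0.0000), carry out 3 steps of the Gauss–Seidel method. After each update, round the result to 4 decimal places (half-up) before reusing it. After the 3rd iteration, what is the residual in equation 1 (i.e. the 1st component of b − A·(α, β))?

Iteration 1:
  α = (9 - (1)·0.0000) / (5) = 1.8000
  β = (0 - (-4)·1.8000) / (8) = 0.9000
Iteration 2:
  α = (9 - (1)·0.9000) / (5) = 1.6200
  β = (0 - (-4)·1.6200) / (8) = 0.8100
Iteration 3:
  α = (9 - (1)·0.8100) / (5) = 1.6380
  β = (0 - (-4)·1.6380) / (8) = 0.8190
Residual b − A·x = (-0.0090, 0.0000)

-0.0090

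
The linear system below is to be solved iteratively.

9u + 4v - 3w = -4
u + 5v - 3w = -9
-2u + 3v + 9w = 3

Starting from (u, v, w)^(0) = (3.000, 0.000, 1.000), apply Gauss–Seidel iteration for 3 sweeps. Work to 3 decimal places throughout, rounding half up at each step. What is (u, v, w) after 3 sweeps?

Iteration 1:
  u = (-4 - (4)·0.000 - (-3)·1.000) / (9) = -0.111
  v = (-9 - (1)·-0.111 - (-3)·1.000) / (5) = -1.178
  w = (3 - (-2)·-0.111 - (3)·-1.178) / (9) = 0.701
Iteration 2:
  u = (-4 - (4)·-1.178 - (-3)·0.701) / (9) = 0.313
  v = (-9 - (1)·0.313 - (-3)·0.701) / (5) = -1.442
  w = (3 - (-2)·0.313 - (3)·-1.442) / (9) = 0.884
Iteration 3:
  u = (-4 - (4)·-1.442 - (-3)·0.884) / (9) = 0.491
  v = (-9 - (1)·0.491 - (-3)·0.884) / (5) = -1.368
  w = (3 - (-2)·0.491 - (3)·-1.368) / (9) = 0.898

(0.491, -1.368, 0.898)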